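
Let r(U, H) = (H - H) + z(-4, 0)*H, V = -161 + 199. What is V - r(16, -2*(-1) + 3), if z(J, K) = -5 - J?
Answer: 43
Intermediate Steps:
V = 38
r(U, H) = -H (r(U, H) = (H - H) + (-5 - 1*(-4))*H = 0 + (-5 + 4)*H = 0 - H = -H)
V - r(16, -2*(-1) + 3) = 38 - (-1)*(-2*(-1) + 3) = 38 - (-1)*(2 + 3) = 38 - (-1)*5 = 38 - 1*(-5) = 38 + 5 = 43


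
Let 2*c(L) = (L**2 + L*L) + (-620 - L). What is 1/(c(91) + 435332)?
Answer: 2/886515 ≈ 2.2560e-6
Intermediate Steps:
c(L) = -310 + L**2 - L/2 (c(L) = ((L**2 + L*L) + (-620 - L))/2 = ((L**2 + L**2) + (-620 - L))/2 = (2*L**2 + (-620 - L))/2 = (-620 - L + 2*L**2)/2 = -310 + L**2 - L/2)
1/(c(91) + 435332) = 1/((-310 + 91**2 - 1/2*91) + 435332) = 1/((-310 + 8281 - 91/2) + 435332) = 1/(15851/2 + 435332) = 1/(886515/2) = 2/886515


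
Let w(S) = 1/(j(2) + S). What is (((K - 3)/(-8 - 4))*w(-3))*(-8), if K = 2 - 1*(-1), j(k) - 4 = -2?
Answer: 0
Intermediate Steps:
j(k) = 2 (j(k) = 4 - 2 = 2)
w(S) = 1/(2 + S)
K = 3 (K = 2 + 1 = 3)
(((K - 3)/(-8 - 4))*w(-3))*(-8) = (((3 - 3)/(-8 - 4))/(2 - 3))*(-8) = ((0/(-12))/(-1))*(-8) = ((0*(-1/12))*(-1))*(-8) = (0*(-1))*(-8) = 0*(-8) = 0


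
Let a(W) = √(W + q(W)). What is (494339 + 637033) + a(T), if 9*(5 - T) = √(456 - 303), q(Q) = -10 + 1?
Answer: 1131372 + √(-36 - 3*√17)/3 ≈ 1.1314e+6 + 2.3183*I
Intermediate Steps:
q(Q) = -9
T = 5 - √17/3 (T = 5 - √(456 - 303)/9 = 5 - √17/3 ≈ 3.6256)
a(W) = √(-9 + W) (a(W) = √(W - 9) = √(-9 + W))
(494339 + 637033) + a(T) = (494339 + 637033) + √(-9 + (5 - √17/3)) = 1131372 + √(-4 - √17/3)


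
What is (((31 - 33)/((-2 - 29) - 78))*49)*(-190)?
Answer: -18620/109 ≈ -170.83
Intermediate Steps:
(((31 - 33)/((-2 - 29) - 78))*49)*(-190) = (-2/(-31 - 78)*49)*(-190) = (-2/(-109)*49)*(-190) = (-2*(-1/109)*49)*(-190) = ((2/109)*49)*(-190) = (98/109)*(-190) = -18620/109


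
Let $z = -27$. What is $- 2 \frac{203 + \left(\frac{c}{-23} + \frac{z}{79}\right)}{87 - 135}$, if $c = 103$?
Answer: $\frac{120031}{14536} \approx 8.2575$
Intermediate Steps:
$- 2 \frac{203 + \left(\frac{c}{-23} + \frac{z}{79}\right)}{87 - 135} = - 2 \frac{203 + \left(\frac{103}{-23} - \frac{27}{79}\right)}{87 - 135} = - 2 \frac{203 + \left(103 \left(- \frac{1}{23}\right) - \frac{27}{79}\right)}{-48} = - 2 \left(203 - \frac{8758}{1817}\right) \left(- \frac{1}{48}\right) = - 2 \cdot \frac{360093}{1817} \left(- \frac{1}{48}\right) = \left(-2\right) \left(- \frac{120031}{29072}\right) = \frac{120031}{14536}$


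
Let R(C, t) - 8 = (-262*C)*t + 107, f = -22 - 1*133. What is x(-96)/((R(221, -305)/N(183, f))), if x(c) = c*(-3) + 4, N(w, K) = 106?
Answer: 30952/17660225 ≈ 0.0017526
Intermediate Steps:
f = -155 (f = -22 - 133 = -155)
R(C, t) = 115 - 262*C*t (R(C, t) = 8 + ((-262*C)*t + 107) = 8 + (-262*C*t + 107) = 8 + (107 - 262*C*t) = 115 - 262*C*t)
x(c) = 4 - 3*c (x(c) = -3*c + 4 = 4 - 3*c)
x(-96)/((R(221, -305)/N(183, f))) = (4 - 3*(-96))/(((115 - 262*221*(-305))/106)) = (4 + 288)/(((115 + 17660110)*(1/106))) = 292/((17660225*(1/106))) = 292/(17660225/106) = 292*(106/17660225) = 30952/17660225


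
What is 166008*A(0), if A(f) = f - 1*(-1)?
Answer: 166008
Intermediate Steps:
A(f) = 1 + f (A(f) = f + 1 = 1 + f)
166008*A(0) = 166008*(1 + 0) = 166008*1 = 166008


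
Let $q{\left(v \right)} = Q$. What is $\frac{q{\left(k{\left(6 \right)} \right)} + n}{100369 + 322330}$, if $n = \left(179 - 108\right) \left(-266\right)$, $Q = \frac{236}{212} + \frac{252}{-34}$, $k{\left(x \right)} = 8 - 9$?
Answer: $- \frac{17021961}{380851799} \approx -0.044694$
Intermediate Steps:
$k{\left(x \right)} = -1$ ($k{\left(x \right)} = 8 - 9 = -1$)
$Q = - \frac{5675}{901}$ ($Q = 236 \cdot \frac{1}{212} + 252 \left(- \frac{1}{34}\right) = \frac{59}{53} - \frac{126}{17} = - \frac{5675}{901} \approx -6.2986$)
$q{\left(v \right)} = - \frac{5675}{901}$
$n = -18886$ ($n = 71 \left(-266\right) = -18886$)
$\frac{q{\left(k{\left(6 \right)} \right)} + n}{100369 + 322330} = \frac{- \frac{5675}{901} - 18886}{100369 + 322330} = - \frac{17021961}{901 \cdot 422699} = \left(- \frac{17021961}{901}\right) \frac{1}{422699} = - \frac{17021961}{380851799}$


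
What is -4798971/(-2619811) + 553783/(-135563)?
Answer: -800243889340/355149438593 ≈ -2.2533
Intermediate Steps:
-4798971/(-2619811) + 553783/(-135563) = -4798971*(-1/2619811) + 553783*(-1/135563) = 4798971/2619811 - 553783/135563 = -800243889340/355149438593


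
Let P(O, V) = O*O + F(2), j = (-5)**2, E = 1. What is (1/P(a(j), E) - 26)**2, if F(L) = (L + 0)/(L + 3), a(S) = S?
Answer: 6609202209/9778129 ≈ 675.92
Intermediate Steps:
j = 25
F(L) = L/(3 + L)
P(O, V) = 2/5 + O**2 (P(O, V) = O*O + 2/(3 + 2) = O**2 + 2/5 = 2/5 + O**2)
(1/P(a(j), E) - 26)**2 = (1/(2/5 + 25**2) - 26)**2 = (1/(2/5 + 625) - 26)**2 = (1/(3127/5) - 26)**2 = (5/3127 - 26)**2 = (-81297/3127)**2 = 6609202209/9778129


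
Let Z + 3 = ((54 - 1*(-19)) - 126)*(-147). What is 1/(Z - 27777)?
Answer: -1/19989 ≈ -5.0028e-5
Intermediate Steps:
Z = 7788 (Z = -3 + ((54 - 1*(-19)) - 126)*(-147) = -3 + ((54 + 19) - 126)*(-147) = -3 + (73 - 126)*(-147) = -3 - 53*(-147) = -3 + 7791 = 7788)
1/(Z - 27777) = 1/(7788 - 27777) = 1/(-19989) = -1/19989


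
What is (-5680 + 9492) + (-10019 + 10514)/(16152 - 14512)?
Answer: 1250435/328 ≈ 3812.3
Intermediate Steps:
(-5680 + 9492) + (-10019 + 10514)/(16152 - 14512) = 3812 + 495/1640 = 3812 + 495*(1/1640) = 3812 + 99/328 = 1250435/328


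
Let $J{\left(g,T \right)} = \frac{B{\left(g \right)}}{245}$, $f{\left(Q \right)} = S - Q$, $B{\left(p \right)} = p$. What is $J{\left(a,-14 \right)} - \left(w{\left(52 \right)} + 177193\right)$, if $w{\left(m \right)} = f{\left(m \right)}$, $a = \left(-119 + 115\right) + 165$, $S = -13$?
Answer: $- \frac{6199457}{35} \approx -1.7713 \cdot 10^{5}$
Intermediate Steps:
$a = 161$ ($a = -4 + 165 = 161$)
$f{\left(Q \right)} = -13 - Q$
$w{\left(m \right)} = -13 - m$
$J{\left(g,T \right)} = \frac{g}{245}$
$J{\left(a,-14 \right)} - \left(w{\left(52 \right)} + 177193\right) = \frac{1}{245} \cdot 161 - \left(\left(-13 - 52\right) + 177193\right) = \frac{23}{35} - \left(\left(-13 - 52\right) + 177193\right) = \frac{23}{35} - \left(-65 + 177193\right) = \frac{23}{35} - 177128 = - \frac{6199457}{35}$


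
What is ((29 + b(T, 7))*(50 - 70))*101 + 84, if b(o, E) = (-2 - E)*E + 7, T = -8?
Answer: 54624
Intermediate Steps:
b(o, E) = 7 + E*(-2 - E) (b(o, E) = E*(-2 - E) + 7 = 7 + E*(-2 - E))
((29 + b(T, 7))*(50 - 70))*101 + 84 = ((29 + (7 - 1*7² - 2*7))*(50 - 70))*101 + 84 = ((29 + (7 - 1*49 - 14))*(-20))*101 + 84 = ((29 + (7 - 49 - 14))*(-20))*101 + 84 = ((29 - 56)*(-20))*101 + 84 = -27*(-20)*101 + 84 = 540*101 + 84 = 54540 + 84 = 54624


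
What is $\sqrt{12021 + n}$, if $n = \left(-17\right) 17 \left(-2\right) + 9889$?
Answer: $2 \sqrt{5622} \approx 149.96$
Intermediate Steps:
$n = 10467$ ($n = \left(-289\right) \left(-2\right) + 9889 = 578 + 9889 = 10467$)
$\sqrt{12021 + n} = \sqrt{12021 + 10467} = \sqrt{22488} = 2 \sqrt{5622}$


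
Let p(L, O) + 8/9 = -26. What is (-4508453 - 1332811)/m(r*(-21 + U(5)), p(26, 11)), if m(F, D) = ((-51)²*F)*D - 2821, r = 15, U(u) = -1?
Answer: -5841264/23076719 ≈ -0.25312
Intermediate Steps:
p(L, O) = -242/9 (p(L, O) = -8/9 - 26 = -242/9)
m(F, D) = -2821 + 2601*D*F (m(F, D) = (2601*F)*D - 2821 = 2601*D*F - 2821 = -2821 + 2601*D*F)
(-4508453 - 1332811)/m(r*(-21 + U(5)), p(26, 11)) = (-4508453 - 1332811)/(-2821 + 2601*(-242/9)*(15*(-21 - 1))) = -5841264/(-2821 + 2601*(-242/9)*(15*(-22))) = -5841264/(-2821 + 2601*(-242/9)*(-330)) = -5841264/(-2821 + 23079540) = -5841264/23076719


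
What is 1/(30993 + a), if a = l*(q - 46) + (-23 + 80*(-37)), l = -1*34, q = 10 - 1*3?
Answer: 1/29336 ≈ 3.4088e-5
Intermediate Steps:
q = 7 (q = 10 - 3 = 7)
l = -34
a = -1657 (a = -34*(7 - 46) + (-23 + 80*(-37)) = -34*(-39) + (-23 - 2960) = 1326 - 2983 = -1657)
1/(30993 + a) = 1/(30993 - 1657) = 1/29336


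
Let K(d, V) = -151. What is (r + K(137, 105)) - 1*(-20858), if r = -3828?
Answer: 16879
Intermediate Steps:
(r + K(137, 105)) - 1*(-20858) = (-3828 - 151) - 1*(-20858) = -3979 + 20858 = 16879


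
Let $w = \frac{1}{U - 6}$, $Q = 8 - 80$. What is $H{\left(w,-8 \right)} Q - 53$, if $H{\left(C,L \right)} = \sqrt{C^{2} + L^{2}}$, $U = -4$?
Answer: $-53 - \frac{36 \sqrt{6401}}{5} \approx -629.04$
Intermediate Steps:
$Q = -72$ ($Q = 8 - 80 = -72$)
$w = - \frac{1}{10}$ ($w = \frac{1}{-4 - 6} = \frac{1}{-10} = - \frac{1}{10} \approx -0.1$)
$H{\left(w,-8 \right)} Q - 53 = \sqrt{\left(- \frac{1}{10}\right)^{2} + \left(-8\right)^{2}} \left(-72\right) - 53 = \sqrt{\frac{1}{100} + 64} \left(-72\right) - 53 = \sqrt{\frac{6401}{100}} \left(-72\right) - 53 = \frac{\sqrt{6401}}{10} \left(-72\right) - 53 = - \frac{36 \sqrt{6401}}{5} - 53 = -53 - \frac{36 \sqrt{6401}}{5}$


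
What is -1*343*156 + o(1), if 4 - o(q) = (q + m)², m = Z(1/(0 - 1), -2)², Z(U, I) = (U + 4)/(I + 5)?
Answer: -53508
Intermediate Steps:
Z(U, I) = (4 + U)/(5 + I)
m = 1 (m = ((4 + 1/(0 - 1))/(5 - 2))² = ((4 + 1/(-1))/3)² = ((4 - 1)/3)² = ((⅓)*3)² = 1² = 1)
o(q) = 4 - (1 + q)² (o(q) = 4 - (q + 1)² = 4 - (1 + q)²)
-1*343*156 + o(1) = -1*343*156 + (4 - (1 + 1)²) = -343*156 + (4 - 1*2²) = -53508 + (4 - 1*4) = -53508 + (4 - 4) = -53508 + 0 = -53508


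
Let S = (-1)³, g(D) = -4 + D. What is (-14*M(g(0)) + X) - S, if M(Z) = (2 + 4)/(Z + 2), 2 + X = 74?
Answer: 115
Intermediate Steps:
X = 72 (X = -2 + 74 = 72)
M(Z) = 6/(2 + Z)
S = -1
(-14*M(g(0)) + X) - S = (-84/(2 + (-4 + 0)) + 72) - 1*(-1) = (-84/(2 - 4) + 72) + 1 = (-84/(-2) + 72) + 1 = (-84*(-1)/2 + 72) + 1 = (-14*(-3) + 72) + 1 = (42 + 72) + 1 = 114 + 1 = 115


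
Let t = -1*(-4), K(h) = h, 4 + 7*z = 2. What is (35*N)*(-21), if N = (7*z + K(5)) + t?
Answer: -5145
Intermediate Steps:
z = -2/7 (z = -4/7 + (⅐)*2 = -4/7 + 2/7 = -2/7 ≈ -0.28571)
t = 4
N = 7 (N = (7*(-2/7) + 5) + 4 = (-2 + 5) + 4 = 3 + 4 = 7)
(35*N)*(-21) = (35*7)*(-21) = 245*(-21) = -5145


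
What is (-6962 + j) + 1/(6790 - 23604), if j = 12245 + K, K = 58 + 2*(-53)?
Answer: 88021289/16814 ≈ 5235.0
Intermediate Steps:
K = -48 (K = 58 - 106 = -48)
j = 12197 (j = 12245 - 48 = 12197)
(-6962 + j) + 1/(6790 - 23604) = (-6962 + 12197) + 1/(6790 - 23604) = 5235 + 1/(-16814) = 5235 - 1/16814 = 88021289/16814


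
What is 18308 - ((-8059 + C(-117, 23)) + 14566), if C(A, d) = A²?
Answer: -1888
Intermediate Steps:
18308 - ((-8059 + C(-117, 23)) + 14566) = 18308 - ((-8059 + (-117)²) + 14566) = 18308 - ((-8059 + 13689) + 14566) = 18308 - (5630 + 14566) = 18308 - 1*20196 = 18308 - 20196 = -1888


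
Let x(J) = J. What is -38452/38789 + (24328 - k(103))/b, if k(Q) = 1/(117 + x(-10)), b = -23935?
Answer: -39889750859/19868074901 ≈ -2.0077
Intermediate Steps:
k(Q) = 1/107 (k(Q) = 1/(117 - 10) = 1/107)
-38452/38789 + (24328 - k(103))/b = -38452/38789 + (24328 - 1*1/107)/(-23935) = -38452*1/38789 + (24328 - 1/107)*(-1/23935) = -38452/38789 + (2603095/107)*(-1/23935) = -38452/38789 - 520619/512209 = -39889750859/19868074901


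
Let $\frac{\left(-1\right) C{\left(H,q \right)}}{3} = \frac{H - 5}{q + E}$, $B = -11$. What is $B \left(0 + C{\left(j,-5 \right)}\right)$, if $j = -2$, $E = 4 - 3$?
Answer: $\frac{231}{4} \approx 57.75$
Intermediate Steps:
$E = 1$ ($E = 4 - 3 = 1$)
$C{\left(H,q \right)} = - \frac{3 \left(-5 + H\right)}{1 + q}$ ($C{\left(H,q \right)} = - 3 \frac{H - 5}{q + 1} = - 3 \frac{-5 + H}{1 + q} = - \frac{3 \left(-5 + H\right)}{1 + q}$)
$B \left(0 + C{\left(j,-5 \right)}\right) = - 11 \left(0 + \frac{3 \left(5 - -2\right)}{1 - 5}\right) = - 11 \left(0 + \frac{3 \left(5 + 2\right)}{-4}\right) = - 11 \left(0 + 3 \left(- \frac{1}{4}\right) 7\right) = - 11 \left(0 - \frac{21}{4}\right) = \left(-11\right) \left(- \frac{21}{4}\right) = \frac{231}{4}$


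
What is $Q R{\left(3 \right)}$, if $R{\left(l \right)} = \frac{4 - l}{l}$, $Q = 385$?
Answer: $\frac{385}{3} \approx 128.33$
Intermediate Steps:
$R{\left(l \right)} = \frac{4 - l}{l}$
$Q R{\left(3 \right)} = 385 \frac{4 - 3}{3} = 385 \cdot \frac{1}{3} \cdot 1 = 385 \cdot \frac{1}{3} = \frac{385}{3}$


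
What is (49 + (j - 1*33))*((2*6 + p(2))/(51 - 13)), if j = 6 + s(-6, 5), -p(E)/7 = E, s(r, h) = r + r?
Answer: -10/19 ≈ -0.52632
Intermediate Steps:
s(r, h) = 2*r
p(E) = -7*E
j = -6 (j = 6 + 2*(-6) = 6 - 12 = -6)
(49 + (j - 1*33))*((2*6 + p(2))/(51 - 13)) = (49 + (-6 - 1*33))*((2*6 - 7*2)/(51 - 13)) = (49 + (-6 - 33))*((12 - 14)/38) = (49 - 39)*(-2*1/38) = 10*(-1/19) = -10/19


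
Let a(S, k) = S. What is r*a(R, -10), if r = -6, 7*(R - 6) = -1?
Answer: -246/7 ≈ -35.143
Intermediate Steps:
R = 41/7 (R = 6 + (1/7)*(-1) = 6 - 1/7 = 41/7 ≈ 5.8571)
r*a(R, -10) = -6*41/7 = -246/7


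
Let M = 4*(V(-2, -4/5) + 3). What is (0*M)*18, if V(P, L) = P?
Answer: 0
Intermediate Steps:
M = 4 (M = 4*(-2 + 3) = 4*1 = 4)
(0*M)*18 = (0*4)*18 = 0*18 = 0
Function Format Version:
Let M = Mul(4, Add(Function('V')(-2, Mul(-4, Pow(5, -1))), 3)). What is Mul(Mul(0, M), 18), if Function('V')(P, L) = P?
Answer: 0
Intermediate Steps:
M = 4 (M = Mul(4, Add(-2, 3)) = Mul(4, 1) = 4)
Mul(Mul(0, M), 18) = Mul(Mul(0, 4), 18) = Mul(0, 18) = 0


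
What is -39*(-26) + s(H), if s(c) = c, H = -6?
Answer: 1008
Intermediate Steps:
-39*(-26) + s(H) = -39*(-26) - 6 = 1014 - 6 = 1008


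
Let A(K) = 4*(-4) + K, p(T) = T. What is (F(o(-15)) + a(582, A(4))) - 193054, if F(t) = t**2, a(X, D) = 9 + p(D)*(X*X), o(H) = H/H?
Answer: -4257732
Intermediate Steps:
o(H) = 1
A(K) = -16 + K
a(X, D) = 9 + D*X**2 (a(X, D) = 9 + D*(X*X) = 9 + D*X**2)
(F(o(-15)) + a(582, A(4))) - 193054 = (1**2 + (9 + (-16 + 4)*582**2)) - 193054 = (1 + (9 - 12*338724)) - 193054 = (1 + (9 - 4064688)) - 193054 = (1 - 4064679) - 193054 = -4064678 - 193054 = -4257732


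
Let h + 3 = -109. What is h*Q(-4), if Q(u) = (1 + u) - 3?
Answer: 672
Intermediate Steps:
h = -112 (h = -3 - 109 = -112)
Q(u) = -2 + u
h*Q(-4) = -112*(-2 - 4) = -112*(-6) = 672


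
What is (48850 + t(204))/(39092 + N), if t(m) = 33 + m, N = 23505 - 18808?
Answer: 49087/43789 ≈ 1.1210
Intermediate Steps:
N = 4697
(48850 + t(204))/(39092 + N) = (48850 + (33 + 204))/(39092 + 4697) = (48850 + 237)/43789 = 49087*(1/43789) = 49087/43789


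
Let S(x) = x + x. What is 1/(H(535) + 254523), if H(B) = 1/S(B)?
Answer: 1070/272339611 ≈ 3.9289e-6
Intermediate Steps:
S(x) = 2*x
H(B) = 1/(2*B)
1/(H(535) + 254523) = 1/((½)/535 + 254523) = 1/((½)*(1/535) + 254523) = 1/(1/1070 + 254523) = 1/(272339611/1070) = 1070/272339611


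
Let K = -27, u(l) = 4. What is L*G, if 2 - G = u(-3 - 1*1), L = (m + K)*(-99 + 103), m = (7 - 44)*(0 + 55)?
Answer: 16496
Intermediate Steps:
m = -2035 (m = -37*55 = -2035)
L = -8248 (L = (-2035 - 27)*(-99 + 103) = -2062*4 = -8248)
G = -2 (G = 2 - 1*4 = 2 - 4 = -2)
L*G = -8248*(-2) = 16496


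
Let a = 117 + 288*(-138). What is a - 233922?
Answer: -273549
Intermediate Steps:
a = -39627 (a = 117 - 39744 = -39627)
a - 233922 = -39627 - 233922 = -273549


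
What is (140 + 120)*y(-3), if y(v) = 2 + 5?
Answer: 1820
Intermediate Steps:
y(v) = 7
(140 + 120)*y(-3) = (140 + 120)*7 = 260*7 = 1820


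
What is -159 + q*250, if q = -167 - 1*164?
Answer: -82909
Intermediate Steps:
q = -331 (q = -167 - 164 = -331)
-159 + q*250 = -159 - 331*250 = -159 - 82750 = -82909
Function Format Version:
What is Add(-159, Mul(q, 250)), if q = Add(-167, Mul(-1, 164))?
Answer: -82909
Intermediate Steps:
q = -331 (q = Add(-167, -164) = -331)
Add(-159, Mul(q, 250)) = Add(-159, Mul(-331, 250)) = Add(-159, -82750) = -82909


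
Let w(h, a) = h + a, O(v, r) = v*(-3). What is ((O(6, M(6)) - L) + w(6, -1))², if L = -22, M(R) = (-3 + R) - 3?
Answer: 81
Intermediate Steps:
M(R) = -6 + R
O(v, r) = -3*v
w(h, a) = a + h
((O(6, M(6)) - L) + w(6, -1))² = ((-3*6 - 1*(-22)) + (-1 + 6))² = ((-18 + 22) + 5)² = (4 + 5)² = 9² = 81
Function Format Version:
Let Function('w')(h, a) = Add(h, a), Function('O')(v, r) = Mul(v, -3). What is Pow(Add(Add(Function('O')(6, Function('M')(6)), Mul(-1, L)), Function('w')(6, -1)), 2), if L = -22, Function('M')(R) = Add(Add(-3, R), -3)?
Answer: 81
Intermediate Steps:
Function('M')(R) = Add(-6, R)
Function('O')(v, r) = Mul(-3, v)
Function('w')(h, a) = Add(a, h)
Pow(Add(Add(Function('O')(6, Function('M')(6)), Mul(-1, L)), Function('w')(6, -1)), 2) = Pow(Add(Add(Mul(-3, 6), Mul(-1, -22)), Add(-1, 6)), 2) = Pow(Add(Add(-18, 22), 5), 2) = Pow(Add(4, 5), 2) = Pow(9, 2) = 81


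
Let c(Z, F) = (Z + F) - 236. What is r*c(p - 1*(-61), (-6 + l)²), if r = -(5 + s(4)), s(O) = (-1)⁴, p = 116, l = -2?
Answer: -30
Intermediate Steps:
s(O) = 1
c(Z, F) = -236 + F + Z (c(Z, F) = (F + Z) - 236 = -236 + F + Z)
r = -6 (r = -(5 + 1) = -1*6 = -6)
r*c(p - 1*(-61), (-6 + l)²) = -6*(-236 + (-6 - 2)² + (116 - 1*(-61))) = -6*(-236 + (-8)² + (116 + 61)) = -6*(-236 + 64 + 177) = -6*5 = -30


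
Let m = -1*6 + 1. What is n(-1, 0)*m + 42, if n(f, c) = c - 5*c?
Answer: 42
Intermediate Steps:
n(f, c) = -4*c
m = -5 (m = -6 + 1 = -5)
n(-1, 0)*m + 42 = -4*0*(-5) + 42 = 0*(-5) + 42 = 0 + 42 = 42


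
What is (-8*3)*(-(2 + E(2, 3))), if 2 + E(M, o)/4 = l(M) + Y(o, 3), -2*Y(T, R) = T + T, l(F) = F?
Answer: -240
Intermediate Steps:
Y(T, R) = -T (Y(T, R) = -(T + T)/2 = -T)
E(M, o) = -8 - 4*o + 4*M (E(M, o) = -8 + 4*(M - o) = -8 + (-4*o + 4*M) = -8 - 4*o + 4*M)
(-8*3)*(-(2 + E(2, 3))) = (-8*3)*(-(2 + (-8 - 4*3 + 4*2))) = -(-24)*(2 + (-8 - 12 + 8)) = -(-24)*(2 - 12) = -(-24)*(-10) = -24*10 = -240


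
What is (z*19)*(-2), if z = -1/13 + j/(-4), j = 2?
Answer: 285/13 ≈ 21.923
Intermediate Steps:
z = -15/26 (z = -1/13 + 2/(-4) = -1*1/13 + 2*(-¼) = -1/13 - ½ = -15/26 ≈ -0.57692)
(z*19)*(-2) = -15/26*19*(-2) = -285/26*(-2) = 285/13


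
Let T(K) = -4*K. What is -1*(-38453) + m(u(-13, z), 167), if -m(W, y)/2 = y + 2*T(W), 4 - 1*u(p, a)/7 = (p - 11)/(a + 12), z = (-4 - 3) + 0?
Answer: 195523/5 ≈ 39105.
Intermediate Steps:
z = -7 (z = -7 + 0 = -7)
u(p, a) = 28 - 7*(-11 + p)/(12 + a) (u(p, a) = 28 - 7*(p - 11)/(a + 12) = 28 - 7*(-11 + p)/(12 + a))
m(W, y) = -2*y + 16*W (m(W, y) = -2*(y + 2*(-4*W)) = -2*(y - 8*W) = -2*y + 16*W)
-1*(-38453) + m(u(-13, z), 167) = -1*(-38453) + (-2*167 + 16*(7*(59 - 1*(-13) + 4*(-7))/(12 - 7))) = 38453 + (-334 + 16*(7*(59 + 13 - 28)/5)) = 38453 + (-334 + 16*(7*(1/5)*44)) = 38453 + (-334 + 16*(308/5)) = 38453 + (-334 + 4928/5) = 38453 + 3258/5 = 195523/5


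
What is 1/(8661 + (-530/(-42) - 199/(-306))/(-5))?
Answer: 10710/92730887 ≈ 0.00011550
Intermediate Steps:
1/(8661 + (-530/(-42) - 199/(-306))/(-5)) = 1/(8661 + (-530*(-1/42) - 199*(-1/306))*(-1/5)) = 1/(8661 + (265/21 + 199/306)*(-1/5)) = 1/(8661 + (28423/2142)*(-1/5)) = 1/(8661 - 28423/10710) = 1/(92730887/10710) = 10710/92730887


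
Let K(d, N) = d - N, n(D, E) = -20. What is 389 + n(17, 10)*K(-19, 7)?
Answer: 909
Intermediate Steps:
389 + n(17, 10)*K(-19, 7) = 389 - 20*(-19 - 1*7) = 389 - 20*(-19 - 7) = 389 - 20*(-26) = 389 + 520 = 909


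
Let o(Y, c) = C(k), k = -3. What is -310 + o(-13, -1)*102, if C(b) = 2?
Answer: -106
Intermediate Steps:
o(Y, c) = 2
-310 + o(-13, -1)*102 = -310 + 2*102 = -310 + 204 = -106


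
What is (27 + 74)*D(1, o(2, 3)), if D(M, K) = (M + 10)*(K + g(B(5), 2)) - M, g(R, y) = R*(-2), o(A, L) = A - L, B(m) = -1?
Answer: 1010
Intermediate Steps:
g(R, y) = -2*R
D(M, K) = -M + (2 + K)*(10 + M) (D(M, K) = (M + 10)*(K - 2*(-1)) - M = (10 + M)*(K + 2) - M = (10 + M)*(2 + K) - M = (2 + K)*(10 + M) - M = -M + (2 + K)*(10 + M))
(27 + 74)*D(1, o(2, 3)) = (27 + 74)*(20 + 1 + 10*(2 - 1*3) + (2 - 1*3)*1) = 101*(20 + 1 + 10*(2 - 3) + (2 - 3)*1) = 101*(20 + 1 + 10*(-1) - 1*1) = 101*(20 + 1 - 10 - 1) = 101*10 = 1010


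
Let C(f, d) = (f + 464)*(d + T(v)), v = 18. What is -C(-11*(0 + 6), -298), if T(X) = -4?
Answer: 120196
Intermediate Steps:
C(f, d) = (-4 + d)*(464 + f) (C(f, d) = (f + 464)*(d - 4) = (464 + f)*(-4 + d) = (-4 + d)*(464 + f))
-C(-11*(0 + 6), -298) = -(-1856 - (-44)*(0 + 6) + 464*(-298) - (-3278)*(0 + 6)) = -(-1856 - (-44)*6 - 138272 - (-3278)*6) = -(-1856 - 4*(-66) - 138272 - 298*(-66)) = -(-1856 + 264 - 138272 + 19668) = -1*(-120196) = 120196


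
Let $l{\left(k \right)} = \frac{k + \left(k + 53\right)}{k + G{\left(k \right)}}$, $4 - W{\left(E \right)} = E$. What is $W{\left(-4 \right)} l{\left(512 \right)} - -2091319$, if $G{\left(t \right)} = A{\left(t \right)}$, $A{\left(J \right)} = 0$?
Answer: $\frac{133845493}{64} \approx 2.0913 \cdot 10^{6}$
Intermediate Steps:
$G{\left(t \right)} = 0$
$W{\left(E \right)} = 4 - E$
$l{\left(k \right)} = \frac{53 + 2 k}{k}$ ($l{\left(k \right)} = \frac{k + \left(k + 53\right)}{k + 0} = \frac{k + \left(53 + k\right)}{k} = \frac{53 + 2 k}{k}$)
$W{\left(-4 \right)} l{\left(512 \right)} - -2091319 = \left(4 - -4\right) \left(2 + \frac{53}{512}\right) - -2091319 = \left(4 + 4\right) \left(2 + 53 \cdot \frac{1}{512}\right) + 2091319 = 8 \left(2 + \frac{53}{512}\right) + 2091319 = 8 \cdot \frac{1077}{512} + 2091319 = \frac{1077}{64} + 2091319 = \frac{133845493}{64}$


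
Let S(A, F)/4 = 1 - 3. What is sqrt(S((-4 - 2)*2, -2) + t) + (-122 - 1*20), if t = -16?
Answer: -142 + 2*I*sqrt(6) ≈ -142.0 + 4.899*I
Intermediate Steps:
S(A, F) = -8 (S(A, F) = 4*(1 - 3) = 4*(-2) = -8)
sqrt(S((-4 - 2)*2, -2) + t) + (-122 - 1*20) = sqrt(-8 - 16) + (-122 - 1*20) = sqrt(-24) + (-122 - 20) = 2*I*sqrt(6) - 142 = -142 + 2*I*sqrt(6)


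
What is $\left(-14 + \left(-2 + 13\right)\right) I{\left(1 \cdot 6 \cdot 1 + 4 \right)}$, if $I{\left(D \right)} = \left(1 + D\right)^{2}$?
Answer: $-363$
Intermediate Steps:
$\left(-14 + \left(-2 + 13\right)\right) I{\left(1 \cdot 6 \cdot 1 + 4 \right)} = \left(-14 + \left(-2 + 13\right)\right) \left(1 + \left(1 \cdot 6 \cdot 1 + 4\right)\right)^{2} = \left(-14 + 11\right) \left(1 + \left(6 \cdot 1 + 4\right)\right)^{2} = - 3 \left(1 + \left(6 + 4\right)\right)^{2} = - 3 \left(1 + 10\right)^{2} = - 3 \cdot 11^{2} = \left(-3\right) 121 = -363$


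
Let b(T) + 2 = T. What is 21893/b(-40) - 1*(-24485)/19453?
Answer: -60693737/116718 ≈ -520.00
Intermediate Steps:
b(T) = -2 + T
21893/b(-40) - 1*(-24485)/19453 = 21893/(-2 - 40) - 1*(-24485)/19453 = 21893/(-42) + 24485*(1/19453) = 21893*(-1/42) + 24485/19453 = -21893/42 + 24485/19453 = -60693737/116718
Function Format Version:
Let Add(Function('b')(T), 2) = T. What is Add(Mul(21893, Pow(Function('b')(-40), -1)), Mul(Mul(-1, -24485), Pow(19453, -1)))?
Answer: Rational(-60693737, 116718) ≈ -520.00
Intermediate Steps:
Function('b')(T) = Add(-2, T)
Add(Mul(21893, Pow(Function('b')(-40), -1)), Mul(Mul(-1, -24485), Pow(19453, -1))) = Add(Mul(21893, Pow(Add(-2, -40), -1)), Mul(Mul(-1, -24485), Pow(19453, -1))) = Add(Mul(21893, Pow(-42, -1)), Mul(24485, Rational(1, 19453))) = Add(Mul(21893, Rational(-1, 42)), Rational(24485, 19453)) = Add(Rational(-21893, 42), Rational(24485, 19453)) = Rational(-60693737, 116718)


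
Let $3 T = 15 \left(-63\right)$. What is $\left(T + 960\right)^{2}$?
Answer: $416025$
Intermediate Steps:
$T = -315$ ($T = \frac{15 \left(-63\right)}{3} = \frac{1}{3} \left(-945\right) = -315$)
$\left(T + 960\right)^{2} = \left(-315 + 960\right)^{2} = 645^{2} = 416025$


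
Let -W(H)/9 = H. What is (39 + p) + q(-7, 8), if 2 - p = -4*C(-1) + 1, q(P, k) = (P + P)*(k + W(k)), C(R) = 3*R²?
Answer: 948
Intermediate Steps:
W(H) = -9*H
q(P, k) = -16*P*k (q(P, k) = (P + P)*(k - 9*k) = (2*P)*(-8*k) = -16*P*k)
p = 13 (p = 2 - (-12*(-1)² + 1) = 2 - (-12 + 1) = 2 - 1*(-11) = 2 + 11 = 13)
(39 + p) + q(-7, 8) = (39 + 13) - 16*(-7)*8 = 52 + 896 = 948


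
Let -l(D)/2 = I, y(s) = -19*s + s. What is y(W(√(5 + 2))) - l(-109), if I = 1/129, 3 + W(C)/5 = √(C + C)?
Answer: 34832/129 - 90*√2*7^(¼) ≈ 62.986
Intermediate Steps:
W(C) = -15 + 5*√2*√C (W(C) = -15 + 5*√(C + C) = -15 + 5*√(2*C) = -15 + 5*(√2*√C) = -15 + 5*√2*√C)
y(s) = -18*s
I = 1/129 ≈ 0.0077519
l(D) = -2/129 (l(D) = -2*1/129 = -2/129)
y(W(√(5 + 2))) - l(-109) = -18*(-15 + 5*√2*√(√(5 + 2))) - 1*(-2/129) = -18*(-15 + 5*√2*√(√7)) + 2/129 = -18*(-15 + 5*√2*7^(¼)) + 2/129 = (270 - 90*√2*7^(¼)) + 2/129 = 34832/129 - 90*√2*7^(¼)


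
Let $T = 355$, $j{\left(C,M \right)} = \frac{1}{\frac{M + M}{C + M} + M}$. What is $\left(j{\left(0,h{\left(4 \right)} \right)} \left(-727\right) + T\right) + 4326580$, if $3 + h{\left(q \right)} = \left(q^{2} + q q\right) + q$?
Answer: $\frac{151441998}{35} \approx 4.3269 \cdot 10^{6}$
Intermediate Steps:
$h{\left(q \right)} = -3 + q + 2 q^{2}$ ($h{\left(q \right)} = -3 + \left(\left(q^{2} + q q\right) + q\right) = -3 + \left(\left(q^{2} + q^{2}\right) + q\right) = -3 + \left(2 q^{2} + q\right) = -3 + \left(q + 2 q^{2}\right) = -3 + q + 2 q^{2}$)
$j{\left(C,M \right)} = \frac{1}{M + \frac{2 M}{C + M}}$ ($j{\left(C,M \right)} = \frac{1}{\frac{2 M}{C + M} + M} = \frac{1}{M + \frac{2 M}{C + M}}$)
$\left(j{\left(0,h{\left(4 \right)} \right)} \left(-727\right) + T\right) + 4326580 = \left(\frac{0 + \left(-3 + 4 + 2 \cdot 4^{2}\right)}{\left(-3 + 4 + 2 \cdot 4^{2}\right) \left(2 + 0 + \left(-3 + 4 + 2 \cdot 4^{2}\right)\right)} \left(-727\right) + 355\right) + 4326580 = \left(\frac{0 + \left(-3 + 4 + 2 \cdot 16\right)}{\left(-3 + 4 + 2 \cdot 16\right) \left(2 + 0 + \left(-3 + 4 + 2 \cdot 16\right)\right)} \left(-727\right) + 355\right) + 4326580 = \left(\frac{0 + \left(-3 + 4 + 32\right)}{\left(-3 + 4 + 32\right) \left(2 + 0 + \left(-3 + 4 + 32\right)\right)} \left(-727\right) + 355\right) + 4326580 = \left(\frac{0 + 33}{33 \left(2 + 0 + 33\right)} \left(-727\right) + 355\right) + 4326580 = \left(\frac{1}{33} \cdot \frac{1}{35} \cdot 33 \left(-727\right) + 355\right) + 4326580 = \left(\frac{1}{35} \left(-727\right) + 355\right) + 4326580 = \left(- \frac{727}{35} + 355\right) + 4326580 = \frac{11698}{35} + 4326580 = \frac{151441998}{35}$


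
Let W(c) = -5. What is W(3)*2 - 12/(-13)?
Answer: -118/13 ≈ -9.0769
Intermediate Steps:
W(3)*2 - 12/(-13) = -5*2 - 12/(-13) = -10 - 12*(-1/13) = -10 + 12/13 = -118/13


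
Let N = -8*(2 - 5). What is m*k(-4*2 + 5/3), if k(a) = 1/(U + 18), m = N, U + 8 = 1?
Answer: 24/11 ≈ 2.1818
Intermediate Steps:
U = -7 (U = -8 + 1 = -7)
N = 24 (N = -8*(-3) = 24)
m = 24
k(a) = 1/11 (k(a) = 1/(-7 + 18) = 1/11)
m*k(-4*2 + 5/3) = 24*(1/11) = 24/11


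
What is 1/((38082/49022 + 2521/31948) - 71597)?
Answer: -783077428/56065324498417 ≈ -1.3967e-5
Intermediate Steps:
1/((38082/49022 + 2521/31948) - 71597) = 1/((38082*(1/49022) + 2521*(1/31948)) - 71597) = 1/((19041/24511 + 2521/31948) - 71597) = 1/(670114099/783077428 - 71597) = 1/(-56065324498417/783077428) = -783077428/56065324498417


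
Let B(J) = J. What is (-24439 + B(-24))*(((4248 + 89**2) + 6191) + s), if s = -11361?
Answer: -171216537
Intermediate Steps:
(-24439 + B(-24))*(((4248 + 89**2) + 6191) + s) = (-24439 - 24)*(((4248 + 89**2) + 6191) - 11361) = -24463*(((4248 + 7921) + 6191) - 11361) = -24463*((12169 + 6191) - 11361) = -24463*(18360 - 11361) = -24463*6999 = -171216537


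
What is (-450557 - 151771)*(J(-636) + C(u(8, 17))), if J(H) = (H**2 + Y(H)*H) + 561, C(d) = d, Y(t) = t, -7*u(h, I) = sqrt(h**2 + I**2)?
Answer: -487616439384 + 602328*sqrt(353)/7 ≈ -4.8761e+11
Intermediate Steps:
u(h, I) = -sqrt(I**2 + h**2)/7 (u(h, I) = -sqrt(h**2 + I**2)/7 = -sqrt(I**2 + h**2)/7)
J(H) = 561 + 2*H**2 (J(H) = (H**2 + H*H) + 561 = (H**2 + H**2) + 561 = 2*H**2 + 561 = 561 + 2*H**2)
(-450557 - 151771)*(J(-636) + C(u(8, 17))) = (-450557 - 151771)*((561 + 2*(-636)**2) - sqrt(17**2 + 8**2)/7) = -602328*((561 + 2*404496) - sqrt(289 + 64)/7) = -602328*((561 + 808992) - sqrt(353)/7) = -602328*(809553 - sqrt(353)/7) = -487616439384 + 602328*sqrt(353)/7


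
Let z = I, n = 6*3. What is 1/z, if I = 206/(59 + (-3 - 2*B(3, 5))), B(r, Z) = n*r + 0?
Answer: -26/103 ≈ -0.25243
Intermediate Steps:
n = 18
B(r, Z) = 18*r (B(r, Z) = 18*r + 0 = 18*r)
I = -103/26 (I = 206/(59 + (-3 - 36*3)) = 206/(59 + (-3 - 2*54)) = 206/(59 + (-3 - 108)) = 206/(59 - 111) = 206/(-52) = 206*(-1/52) = -103/26 ≈ -3.9615)
z = -103/26 ≈ -3.9615
1/z = 1/(-103/26) = -26/103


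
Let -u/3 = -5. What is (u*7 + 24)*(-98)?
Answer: -12642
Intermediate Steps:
u = 15 (u = -3*(-5) = 15)
(u*7 + 24)*(-98) = (15*7 + 24)*(-98) = (105 + 24)*(-98) = 129*(-98) = -12642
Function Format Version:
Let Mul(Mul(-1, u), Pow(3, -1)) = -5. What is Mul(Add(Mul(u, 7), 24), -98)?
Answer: -12642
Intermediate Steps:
u = 15 (u = Mul(-3, -5) = 15)
Mul(Add(Mul(u, 7), 24), -98) = Mul(Add(Mul(15, 7), 24), -98) = Mul(Add(105, 24), -98) = Mul(129, -98) = -12642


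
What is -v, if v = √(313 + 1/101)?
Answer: -√3193014/101 ≈ -17.692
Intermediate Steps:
v = √3193014/101 (v = √(313 + 1/101) = √(31614/101) = √3193014/101 ≈ 17.692)
-v = -√3193014/101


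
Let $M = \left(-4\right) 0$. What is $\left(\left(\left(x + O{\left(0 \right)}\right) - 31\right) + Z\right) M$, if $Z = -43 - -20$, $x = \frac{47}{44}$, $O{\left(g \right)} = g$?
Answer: $0$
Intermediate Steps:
$M = 0$
$x = \frac{47}{44}$ ($x = 47 \cdot \frac{1}{44} = \frac{47}{44} \approx 1.0682$)
$Z = -23$ ($Z = -43 + 20 = -23$)
$\left(\left(\left(x + O{\left(0 \right)}\right) - 31\right) + Z\right) M = \left(\left(\left(\frac{47}{44} + 0\right) - 31\right) - 23\right) 0 = \left(\left(\frac{47}{44} - 31\right) - 23\right) 0 = \left(- \frac{1317}{44} - 23\right) 0 = \left(- \frac{2329}{44}\right) 0 = 0$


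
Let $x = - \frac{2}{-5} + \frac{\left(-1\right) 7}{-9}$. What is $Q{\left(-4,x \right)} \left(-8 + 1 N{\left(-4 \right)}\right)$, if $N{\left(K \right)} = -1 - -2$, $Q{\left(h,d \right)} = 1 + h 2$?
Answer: $49$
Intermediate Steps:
$x = \frac{53}{45}$ ($x = \left(-2\right) \left(- \frac{1}{5}\right) - - \frac{7}{9} = \frac{2}{5} + \frac{7}{9} = \frac{53}{45} \approx 1.1778$)
$Q{\left(h,d \right)} = 1 + 2 h$
$N{\left(K \right)} = 1$ ($N{\left(K \right)} = -1 + 2 = 1$)
$Q{\left(-4,x \right)} \left(-8 + 1 N{\left(-4 \right)}\right) = \left(1 + 2 \left(-4\right)\right) \left(-8 + 1 \cdot 1\right) = \left(1 - 8\right) \left(-8 + 1\right) = \left(-7\right) \left(-7\right) = 49$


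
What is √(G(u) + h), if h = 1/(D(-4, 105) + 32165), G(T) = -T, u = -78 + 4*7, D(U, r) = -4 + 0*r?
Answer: √51716528211/32161 ≈ 7.0711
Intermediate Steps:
D(U, r) = -4 (D(U, r) = -4 + 0 = -4)
u = -50 (u = -78 + 28 = -50)
h = 1/32161 (h = 1/(-4 + 32165) = 1/32161 ≈ 3.1094e-5)
√(G(u) + h) = √(-1*(-50) + 1/32161) = √(50 + 1/32161) = √(1608051/32161) = √51716528211/32161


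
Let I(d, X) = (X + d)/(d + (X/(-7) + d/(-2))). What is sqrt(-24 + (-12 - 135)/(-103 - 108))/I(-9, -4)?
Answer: 55*I*sqrt(1037487)/38402 ≈ 1.4588*I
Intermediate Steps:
I(d, X) = (X + d)/(d/2 - X/7) (I(d, X) = (X + d)/(d + (X*(-1/7) + d*(-1/2))) = (X + d)/(d + (-X/7 - d/2)) = (X + d)/(d + (-d/2 - X/7)) = (X + d)/(d/2 - X/7))
sqrt(-24 + (-12 - 135)/(-103 - 108))/I(-9, -4) = sqrt(-24 + (-12 - 135)/(-103 - 108))/((14*(-4 - 9)/(-2*(-4) + 7*(-9)))) = sqrt(-24 - 147/(-211))/((14*(-13)/(8 - 63))) = sqrt(-24 - 147*(-1/211))/((14*(-13)/(-55))) = sqrt(-24 + 147/211)/((14*(-1/55)*(-13))) = sqrt(-4917/211)/(182/55) = (I*sqrt(1037487)/211)*(55/182) = 55*I*sqrt(1037487)/38402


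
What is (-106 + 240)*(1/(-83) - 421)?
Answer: -4682496/83 ≈ -56416.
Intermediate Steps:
(-106 + 240)*(1/(-83) - 421) = 134*(-1/83 - 421) = 134*(-34944/83) = -4682496/83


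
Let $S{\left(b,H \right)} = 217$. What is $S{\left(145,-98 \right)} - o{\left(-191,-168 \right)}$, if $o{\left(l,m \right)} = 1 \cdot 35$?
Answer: $182$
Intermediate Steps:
$o{\left(l,m \right)} = 35$
$S{\left(145,-98 \right)} - o{\left(-191,-168 \right)} = 217 - 35 = 182$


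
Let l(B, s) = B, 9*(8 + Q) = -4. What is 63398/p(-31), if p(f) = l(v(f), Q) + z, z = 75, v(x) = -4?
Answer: 63398/71 ≈ 892.93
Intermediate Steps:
Q = -76/9 (Q = -8 + (1/9)*(-4) = -8 - 4/9 = -76/9 ≈ -8.4444)
p(f) = 71 (p(f) = -4 + 75 = 71)
63398/p(-31) = 63398/71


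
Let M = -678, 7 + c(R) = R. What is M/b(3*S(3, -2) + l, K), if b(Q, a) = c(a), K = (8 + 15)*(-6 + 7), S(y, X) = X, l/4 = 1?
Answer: -339/8 ≈ -42.375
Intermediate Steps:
l = 4 (l = 4*1 = 4)
c(R) = -7 + R
K = 23 (K = 23*1 = 23)
b(Q, a) = -7 + a
M/b(3*S(3, -2) + l, K) = -678/(-7 + 23) = -678/16 = -678*1/16 = -339/8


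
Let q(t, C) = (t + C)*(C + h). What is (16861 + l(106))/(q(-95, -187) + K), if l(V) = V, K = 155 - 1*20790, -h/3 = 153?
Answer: 16967/161537 ≈ 0.10503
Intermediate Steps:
h = -459 (h = -3*153 = -459)
q(t, C) = (-459 + C)*(C + t) (q(t, C) = (t + C)*(C - 459) = (C + t)*(-459 + C) = (-459 + C)*(C + t))
K = -20635 (K = 155 - 20790 = -20635)
(16861 + l(106))/(q(-95, -187) + K) = (16861 + 106)/(((-187)² - 459*(-187) - 459*(-95) - 187*(-95)) - 20635) = 16967/((34969 + 85833 + 43605 + 17765) - 20635) = 16967/(182172 - 20635) = 16967/161537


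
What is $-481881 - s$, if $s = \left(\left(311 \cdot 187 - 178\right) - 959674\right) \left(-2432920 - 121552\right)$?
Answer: $-2303355111921$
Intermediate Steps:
$s = 2303354630040$ ($s = \left(\left(58157 - 178\right) - 959674\right) \left(-2554472\right) = \left(57979 - 959674\right) \left(-2554472\right) = \left(-901695\right) \left(-2554472\right) = 2303354630040$)
$-481881 - s = -481881 - 2303354630040 = -2303355111921$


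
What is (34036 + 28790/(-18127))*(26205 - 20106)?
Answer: 3762727928418/18127 ≈ 2.0758e+8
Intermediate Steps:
(34036 + 28790/(-18127))*(26205 - 20106) = (34036 + 28790*(-1/18127))*6099 = (34036 - 28790/18127)*6099 = (616941782/18127)*6099 = 3762727928418/18127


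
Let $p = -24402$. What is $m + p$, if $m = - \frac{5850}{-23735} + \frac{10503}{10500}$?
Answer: $- \frac{405406314753}{16614500} \approx -24401.0$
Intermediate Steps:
$m = \frac{20714247}{16614500}$ ($m = \left(-5850\right) \left(- \frac{1}{23735}\right) + 10503 \cdot \frac{1}{10500} = \frac{1170}{4747} + \frac{3501}{3500} = \frac{20714247}{16614500} \approx 1.2468$)
$m + p = \frac{20714247}{16614500} - 24402 = - \frac{405406314753}{16614500}$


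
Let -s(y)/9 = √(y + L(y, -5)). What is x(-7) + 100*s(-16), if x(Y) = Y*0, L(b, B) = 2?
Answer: -900*I*√14 ≈ -3367.5*I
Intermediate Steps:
x(Y) = 0
s(y) = -9*√(2 + y) (s(y) = -9*√(y + 2) = -9*√(2 + y))
x(-7) + 100*s(-16) = 0 + 100*(-9*√(2 - 16)) = 0 + 100*(-9*I*√14) = 0 - 900*I*√14 = -900*I*√14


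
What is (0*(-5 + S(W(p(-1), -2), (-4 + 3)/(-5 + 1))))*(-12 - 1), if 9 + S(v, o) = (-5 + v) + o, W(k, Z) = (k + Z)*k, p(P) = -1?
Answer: 0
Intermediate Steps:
W(k, Z) = k*(Z + k) (W(k, Z) = (Z + k)*k = k*(Z + k))
S(v, o) = -14 + o + v (S(v, o) = -9 + ((-5 + v) + o) = -9 + (-5 + o + v) = -14 + o + v)
(0*(-5 + S(W(p(-1), -2), (-4 + 3)/(-5 + 1))))*(-12 - 1) = (0*(-5 + (-14 + (-4 + 3)/(-5 + 1) - (-2 - 1))))*(-12 - 1) = (0*(-5 + (-14 - 1/(-4) - 1*(-3))))*(-13) = (0*(-5 + (-14 - 1*(-1/4) + 3)))*(-13) = (0*(-5 + (-14 + 1/4 + 3)))*(-13) = (0*(-5 - 43/4))*(-13) = (0*(-63/4))*(-13) = 0*(-13) = 0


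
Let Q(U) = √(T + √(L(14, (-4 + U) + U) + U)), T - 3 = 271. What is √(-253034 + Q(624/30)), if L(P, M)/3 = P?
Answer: √(-6325850 + 5*√5*√(1370 + √1570))/5 ≈ 503.01*I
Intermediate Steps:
T = 274 (T = 3 + 271 = 274)
L(P, M) = 3*P
Q(U) = √(274 + √(42 + U)) (Q(U) = √(274 + √(3*14 + U)) = √(274 + √(42 + U)))
√(-253034 + Q(624/30)) = √(-253034 + √(274 + √(42 + 624/30))) = √(-253034 + √(274 + √(42 + 624*(1/30)))) = √(-253034 + √(274 + √(42 + 104/5))) = √(-253034 + √(274 + √(314/5))) = √(-253034 + √(274 + √1570/5))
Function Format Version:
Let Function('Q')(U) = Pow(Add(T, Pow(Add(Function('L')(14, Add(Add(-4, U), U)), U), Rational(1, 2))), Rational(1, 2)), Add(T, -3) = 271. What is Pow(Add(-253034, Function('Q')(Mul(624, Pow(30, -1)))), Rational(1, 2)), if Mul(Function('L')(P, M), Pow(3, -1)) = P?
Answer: Mul(Rational(1, 5), Pow(Add(-6325850, Mul(5, Pow(5, Rational(1, 2)), Pow(Add(1370, Pow(1570, Rational(1, 2))), Rational(1, 2)))), Rational(1, 2))) ≈ Mul(503.01, I)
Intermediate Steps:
T = 274 (T = Add(3, 271) = 274)
Function('L')(P, M) = Mul(3, P)
Function('Q')(U) = Pow(Add(274, Pow(Add(42, U), Rational(1, 2))), Rational(1, 2)) (Function('Q')(U) = Pow(Add(274, Pow(Add(Mul(3, 14), U), Rational(1, 2))), Rational(1, 2)) = Pow(Add(274, Pow(Add(42, U), Rational(1, 2))), Rational(1, 2)))
Pow(Add(-253034, Function('Q')(Mul(624, Pow(30, -1)))), Rational(1, 2)) = Pow(Add(-253034, Pow(Add(274, Pow(Add(42, Mul(624, Pow(30, -1))), Rational(1, 2))), Rational(1, 2))), Rational(1, 2)) = Pow(Add(-253034, Pow(Add(274, Pow(Add(42, Mul(624, Rational(1, 30))), Rational(1, 2))), Rational(1, 2))), Rational(1, 2)) = Pow(Add(-253034, Pow(Add(274, Pow(Add(42, Rational(104, 5)), Rational(1, 2))), Rational(1, 2))), Rational(1, 2)) = Pow(Add(-253034, Pow(Add(274, Pow(Rational(314, 5), Rational(1, 2))), Rational(1, 2))), Rational(1, 2)) = Pow(Add(-253034, Pow(Add(274, Mul(Rational(1, 5), Pow(1570, Rational(1, 2)))), Rational(1, 2))), Rational(1, 2))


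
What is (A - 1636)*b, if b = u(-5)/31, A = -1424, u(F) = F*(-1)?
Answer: -15300/31 ≈ -493.55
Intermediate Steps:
u(F) = -F
b = 5/31 (b = -1*(-5)/31 = 5*(1/31) = 5/31 ≈ 0.16129)
(A - 1636)*b = (-1424 - 1636)*(5/31) = -3060*5/31 = -15300/31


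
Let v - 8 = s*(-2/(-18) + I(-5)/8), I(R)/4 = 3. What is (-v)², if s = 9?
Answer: 2025/4 ≈ 506.25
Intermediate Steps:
I(R) = 12 (I(R) = 4*3 = 12)
v = 45/2 (v = 8 + 9*(-2/(-18) + 12/8) = 8 + 9*(-2*(-1/18) + 12*(⅛)) = 8 + 9*(⅑ + 3/2) = 8 + 9*(29/18) = 8 + 29/2 = 45/2 ≈ 22.500)
(-v)² = (-1*45/2)² = (-45/2)² = 2025/4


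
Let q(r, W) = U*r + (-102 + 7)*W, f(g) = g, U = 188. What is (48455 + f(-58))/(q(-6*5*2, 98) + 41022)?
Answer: 48397/20432 ≈ 2.3687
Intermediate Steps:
q(r, W) = -95*W + 188*r (q(r, W) = 188*r + (-102 + 7)*W = 188*r - 95*W = -95*W + 188*r)
(48455 + f(-58))/(q(-6*5*2, 98) + 41022) = (48455 - 58)/((-95*98 + 188*(-6*5*2)) + 41022) = 48397/((-9310 + 188*(-30*2)) + 41022) = 48397/((-9310 + 188*(-60)) + 41022) = 48397/((-9310 - 11280) + 41022) = 48397/(-20590 + 41022) = 48397/20432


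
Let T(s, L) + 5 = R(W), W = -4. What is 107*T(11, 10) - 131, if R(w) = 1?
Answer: -559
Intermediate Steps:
T(s, L) = -4 (T(s, L) = -5 + 1 = -4)
107*T(11, 10) - 131 = 107*(-4) - 131 = -428 - 131 = -559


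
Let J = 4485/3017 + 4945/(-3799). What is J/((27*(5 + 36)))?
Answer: 2119450/12687972381 ≈ 0.00016704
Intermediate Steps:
J = 2119450/11461583 (J = 4485*(1/3017) + 4945*(-1/3799) = 4485/3017 - 4945/3799 = 2119450/11461583 ≈ 0.18492)
J/((27*(5 + 36))) = 2119450/(11461583*((27*(5 + 36)))) = 2119450/(11461583*((27*41))) = (2119450/11461583)/1107 = (2119450/11461583)*(1/1107) = 2119450/12687972381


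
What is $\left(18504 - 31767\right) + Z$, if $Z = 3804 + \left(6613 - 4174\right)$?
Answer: $-7020$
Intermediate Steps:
$Z = 6243$ ($Z = 3804 + 2439 = 6243$)
$\left(18504 - 31767\right) + Z = \left(18504 - 31767\right) + 6243 = -13263 + 6243 = -7020$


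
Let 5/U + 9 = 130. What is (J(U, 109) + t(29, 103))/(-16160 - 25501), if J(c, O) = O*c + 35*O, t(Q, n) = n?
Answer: -474623/5040981 ≈ -0.094153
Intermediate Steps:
U = 5/121 (U = 5/(-9 + 130) = 5/121 ≈ 0.041322)
J(c, O) = 35*O + O*c
(J(U, 109) + t(29, 103))/(-16160 - 25501) = (109*(35 + 5/121) + 103)/(-16160 - 25501) = (109*(4240/121) + 103)/(-41661) = (462160/121 + 103)*(-1/41661) = (474623/121)*(-1/41661) = -474623/5040981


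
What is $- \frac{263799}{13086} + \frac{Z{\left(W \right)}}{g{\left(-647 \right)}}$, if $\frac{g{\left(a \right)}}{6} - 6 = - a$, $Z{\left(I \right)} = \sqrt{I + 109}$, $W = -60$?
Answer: $- \frac{28707580}{1424193} \approx -20.157$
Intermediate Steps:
$Z{\left(I \right)} = \sqrt{109 + I}$
$g{\left(a \right)} = 36 - 6 a$ ($g{\left(a \right)} = 36 + 6 \left(- a\right) = 36 - 6 a$)
$- \frac{263799}{13086} + \frac{Z{\left(W \right)}}{g{\left(-647 \right)}} = - \frac{263799}{13086} + \frac{\sqrt{109 - 60}}{36 - -3882} = \left(-263799\right) \frac{1}{13086} + \frac{\sqrt{49}}{36 + 3882} = - \frac{29311}{1454} + \frac{7}{3918} = - \frac{28707580}{1424193}$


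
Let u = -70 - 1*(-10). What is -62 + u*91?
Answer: -5522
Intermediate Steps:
u = -60 (u = -70 + 10 = -60)
-62 + u*91 = -62 - 60*91 = -62 - 5460 = -5522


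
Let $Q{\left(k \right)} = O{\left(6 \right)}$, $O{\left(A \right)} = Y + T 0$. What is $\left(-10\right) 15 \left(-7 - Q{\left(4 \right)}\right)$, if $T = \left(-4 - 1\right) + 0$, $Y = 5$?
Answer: $1800$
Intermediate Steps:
$T = -5$ ($T = -5 + 0 = -5$)
$O{\left(A \right)} = 5$ ($O{\left(A \right)} = 5 - 0 = 5 + 0 = 5$)
$Q{\left(k \right)} = 5$
$\left(-10\right) 15 \left(-7 - Q{\left(4 \right)}\right) = \left(-10\right) 15 \left(-7 - 5\right) = - 150 \left(-7 - 5\right) = \left(-150\right) \left(-12\right) = 1800$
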